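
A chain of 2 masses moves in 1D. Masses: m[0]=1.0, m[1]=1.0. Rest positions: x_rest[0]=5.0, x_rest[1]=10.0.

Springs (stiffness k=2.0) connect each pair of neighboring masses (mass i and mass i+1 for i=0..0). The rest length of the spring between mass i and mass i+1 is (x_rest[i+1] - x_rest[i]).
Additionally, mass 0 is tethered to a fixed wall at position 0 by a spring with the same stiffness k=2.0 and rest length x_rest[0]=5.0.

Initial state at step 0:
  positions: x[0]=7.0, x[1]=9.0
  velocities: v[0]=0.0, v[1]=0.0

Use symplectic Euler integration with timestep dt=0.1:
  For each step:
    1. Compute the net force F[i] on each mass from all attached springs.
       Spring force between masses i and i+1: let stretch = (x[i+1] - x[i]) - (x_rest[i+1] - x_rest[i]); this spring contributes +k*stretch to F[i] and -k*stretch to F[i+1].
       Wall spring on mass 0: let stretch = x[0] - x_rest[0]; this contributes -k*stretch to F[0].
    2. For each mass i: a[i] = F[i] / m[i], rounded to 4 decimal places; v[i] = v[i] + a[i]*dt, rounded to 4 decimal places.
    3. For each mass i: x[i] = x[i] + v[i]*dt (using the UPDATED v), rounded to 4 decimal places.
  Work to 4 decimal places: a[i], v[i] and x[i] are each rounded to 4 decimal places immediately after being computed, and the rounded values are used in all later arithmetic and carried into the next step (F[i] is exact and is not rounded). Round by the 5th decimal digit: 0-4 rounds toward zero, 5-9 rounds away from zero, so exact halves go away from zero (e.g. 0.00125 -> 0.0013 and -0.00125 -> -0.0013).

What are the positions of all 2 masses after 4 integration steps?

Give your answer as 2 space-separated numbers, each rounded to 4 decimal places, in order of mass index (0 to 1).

Step 0: x=[7.0000 9.0000] v=[0.0000 0.0000]
Step 1: x=[6.9000 9.0600] v=[-1.0000 0.6000]
Step 2: x=[6.7052 9.1768] v=[-1.9480 1.1680]
Step 3: x=[6.4257 9.3442] v=[-2.7947 1.6737]
Step 4: x=[6.0761 9.5532] v=[-3.4961 2.0900]

Answer: 6.0761 9.5532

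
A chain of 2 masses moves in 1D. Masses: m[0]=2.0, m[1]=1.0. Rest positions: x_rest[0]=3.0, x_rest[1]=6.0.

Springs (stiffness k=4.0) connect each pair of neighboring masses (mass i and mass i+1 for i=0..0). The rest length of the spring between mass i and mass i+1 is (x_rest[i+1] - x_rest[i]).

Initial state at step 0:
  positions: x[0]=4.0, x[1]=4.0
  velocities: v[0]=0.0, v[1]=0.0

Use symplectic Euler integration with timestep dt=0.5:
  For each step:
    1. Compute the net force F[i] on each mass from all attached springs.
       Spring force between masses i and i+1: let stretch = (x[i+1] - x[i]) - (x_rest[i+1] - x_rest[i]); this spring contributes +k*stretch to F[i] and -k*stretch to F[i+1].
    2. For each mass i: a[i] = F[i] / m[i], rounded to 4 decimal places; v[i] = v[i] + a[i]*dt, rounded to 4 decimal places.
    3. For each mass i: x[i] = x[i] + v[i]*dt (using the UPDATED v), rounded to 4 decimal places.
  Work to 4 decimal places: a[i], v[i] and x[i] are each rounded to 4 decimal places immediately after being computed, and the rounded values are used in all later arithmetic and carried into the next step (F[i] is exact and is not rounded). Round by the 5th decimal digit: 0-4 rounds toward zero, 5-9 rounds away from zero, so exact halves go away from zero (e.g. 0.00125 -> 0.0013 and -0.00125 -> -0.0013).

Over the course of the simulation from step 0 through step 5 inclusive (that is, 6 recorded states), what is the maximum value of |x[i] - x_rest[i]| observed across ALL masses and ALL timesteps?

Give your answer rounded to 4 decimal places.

Answer: 2.5000

Derivation:
Step 0: x=[4.0000 4.0000] v=[0.0000 0.0000]
Step 1: x=[2.5000 7.0000] v=[-3.0000 6.0000]
Step 2: x=[1.7500 8.5000] v=[-1.5000 3.0000]
Step 3: x=[2.8750 6.2500] v=[2.2500 -4.5000]
Step 4: x=[4.1875 3.6250] v=[2.6250 -5.2500]
Step 5: x=[3.7188 4.5625] v=[-0.9375 1.8750]
Max displacement = 2.5000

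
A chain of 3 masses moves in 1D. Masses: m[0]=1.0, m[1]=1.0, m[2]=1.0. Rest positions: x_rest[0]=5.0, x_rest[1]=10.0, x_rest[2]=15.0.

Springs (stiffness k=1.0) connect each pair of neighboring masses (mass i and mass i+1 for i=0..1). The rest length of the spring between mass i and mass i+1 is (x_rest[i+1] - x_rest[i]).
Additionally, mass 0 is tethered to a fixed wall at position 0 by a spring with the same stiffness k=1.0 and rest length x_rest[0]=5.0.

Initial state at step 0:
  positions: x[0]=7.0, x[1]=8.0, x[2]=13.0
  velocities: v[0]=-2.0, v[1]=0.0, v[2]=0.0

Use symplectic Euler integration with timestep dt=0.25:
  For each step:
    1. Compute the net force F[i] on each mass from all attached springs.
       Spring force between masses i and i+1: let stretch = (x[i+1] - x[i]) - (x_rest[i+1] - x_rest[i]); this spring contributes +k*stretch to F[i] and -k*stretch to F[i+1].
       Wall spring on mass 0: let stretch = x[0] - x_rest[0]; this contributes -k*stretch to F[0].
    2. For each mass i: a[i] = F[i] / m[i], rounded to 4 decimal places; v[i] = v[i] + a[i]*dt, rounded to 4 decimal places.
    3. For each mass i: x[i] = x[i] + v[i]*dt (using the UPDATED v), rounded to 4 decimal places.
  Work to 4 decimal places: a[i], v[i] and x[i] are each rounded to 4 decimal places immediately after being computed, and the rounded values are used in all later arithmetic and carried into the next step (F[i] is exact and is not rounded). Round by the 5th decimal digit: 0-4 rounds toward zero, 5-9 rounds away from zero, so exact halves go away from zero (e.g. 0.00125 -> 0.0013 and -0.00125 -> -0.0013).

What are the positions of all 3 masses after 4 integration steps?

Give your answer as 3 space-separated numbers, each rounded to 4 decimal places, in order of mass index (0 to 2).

Step 0: x=[7.0000 8.0000 13.0000] v=[-2.0000 0.0000 0.0000]
Step 1: x=[6.1250 8.2500 13.0000] v=[-3.5000 1.0000 0.0000]
Step 2: x=[5.0000 8.6641 13.0156] v=[-4.5000 1.6563 0.0625]
Step 3: x=[3.7915 9.1212 13.0718] v=[-4.8340 1.8282 0.2246]
Step 4: x=[2.6791 9.4921 13.1936] v=[-4.4495 1.4834 0.4870]

Answer: 2.6791 9.4921 13.1936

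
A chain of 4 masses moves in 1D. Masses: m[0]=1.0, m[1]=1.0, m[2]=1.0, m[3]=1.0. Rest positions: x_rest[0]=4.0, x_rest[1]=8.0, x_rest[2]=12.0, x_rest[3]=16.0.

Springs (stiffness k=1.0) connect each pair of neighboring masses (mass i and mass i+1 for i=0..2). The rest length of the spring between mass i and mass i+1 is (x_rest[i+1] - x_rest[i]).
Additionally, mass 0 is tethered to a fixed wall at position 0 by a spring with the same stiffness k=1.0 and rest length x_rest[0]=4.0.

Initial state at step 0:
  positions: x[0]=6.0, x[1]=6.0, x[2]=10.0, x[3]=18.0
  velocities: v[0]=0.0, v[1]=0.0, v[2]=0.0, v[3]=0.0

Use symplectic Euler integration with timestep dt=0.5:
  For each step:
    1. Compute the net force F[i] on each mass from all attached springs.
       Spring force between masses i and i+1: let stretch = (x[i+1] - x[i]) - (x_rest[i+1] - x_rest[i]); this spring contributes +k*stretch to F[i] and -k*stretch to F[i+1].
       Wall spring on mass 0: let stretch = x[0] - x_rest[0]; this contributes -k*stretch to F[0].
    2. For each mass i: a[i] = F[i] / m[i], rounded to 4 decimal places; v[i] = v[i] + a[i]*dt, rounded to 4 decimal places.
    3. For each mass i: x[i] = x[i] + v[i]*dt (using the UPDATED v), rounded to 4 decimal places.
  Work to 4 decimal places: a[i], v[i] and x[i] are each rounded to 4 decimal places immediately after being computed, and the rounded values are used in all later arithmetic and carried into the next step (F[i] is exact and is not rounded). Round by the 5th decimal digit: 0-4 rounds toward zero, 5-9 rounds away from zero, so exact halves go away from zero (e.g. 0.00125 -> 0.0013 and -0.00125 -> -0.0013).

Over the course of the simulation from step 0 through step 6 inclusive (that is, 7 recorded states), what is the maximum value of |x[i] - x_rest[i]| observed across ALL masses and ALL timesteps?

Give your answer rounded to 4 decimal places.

Step 0: x=[6.0000 6.0000 10.0000 18.0000] v=[0.0000 0.0000 0.0000 0.0000]
Step 1: x=[4.5000 7.0000 11.0000 17.0000] v=[-3.0000 2.0000 2.0000 -2.0000]
Step 2: x=[2.5000 8.3750 12.5000 15.5000] v=[-4.0000 2.7500 3.0000 -3.0000]
Step 3: x=[1.3438 9.3125 13.7188 14.2500] v=[-2.3125 1.8750 2.4375 -2.5000]
Step 4: x=[1.8438 9.3594 13.9688 13.8672] v=[1.0000 0.0938 0.5000 -0.7656]
Step 5: x=[3.7618 8.6798 13.0411 14.5098] v=[3.8359 -1.3593 -1.8555 1.2852]
Step 6: x=[5.9688 7.8610 11.3902 15.7853] v=[4.4140 -1.6377 -3.3018 2.5509]
Max displacement = 2.6562

Answer: 2.6562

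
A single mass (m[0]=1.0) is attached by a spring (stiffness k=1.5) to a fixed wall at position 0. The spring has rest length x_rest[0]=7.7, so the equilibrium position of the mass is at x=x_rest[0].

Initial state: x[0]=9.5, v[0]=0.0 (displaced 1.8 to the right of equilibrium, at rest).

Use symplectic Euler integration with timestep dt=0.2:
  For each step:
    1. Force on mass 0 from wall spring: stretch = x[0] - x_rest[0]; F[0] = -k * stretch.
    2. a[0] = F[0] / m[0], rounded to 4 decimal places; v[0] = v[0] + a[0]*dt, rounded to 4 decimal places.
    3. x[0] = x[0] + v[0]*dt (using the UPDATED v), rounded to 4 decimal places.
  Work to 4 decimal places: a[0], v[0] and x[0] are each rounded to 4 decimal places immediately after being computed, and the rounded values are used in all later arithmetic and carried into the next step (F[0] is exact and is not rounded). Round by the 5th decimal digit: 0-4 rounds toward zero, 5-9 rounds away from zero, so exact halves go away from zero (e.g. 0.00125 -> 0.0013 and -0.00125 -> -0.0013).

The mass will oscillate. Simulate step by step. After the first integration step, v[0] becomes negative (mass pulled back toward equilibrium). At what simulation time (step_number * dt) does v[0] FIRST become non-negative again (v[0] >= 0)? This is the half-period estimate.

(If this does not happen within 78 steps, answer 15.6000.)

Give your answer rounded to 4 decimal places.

Step 0: x=[9.5000] v=[0.0000]
Step 1: x=[9.3920] v=[-0.5400]
Step 2: x=[9.1825] v=[-1.0476]
Step 3: x=[8.8840] v=[-1.4924]
Step 4: x=[8.5145] v=[-1.8476]
Step 5: x=[8.0961] v=[-2.0920]
Step 6: x=[7.6539] v=[-2.2108]
Step 7: x=[7.2145] v=[-2.1970]
Step 8: x=[6.8042] v=[-2.0513]
Step 9: x=[6.4477] v=[-1.7826]
Step 10: x=[6.1663] v=[-1.4069]
Step 11: x=[5.9769] v=[-0.9468]
Step 12: x=[5.8909] v=[-0.4299]
Step 13: x=[5.9135] v=[0.1128]
First v>=0 after going negative at step 13, time=2.6000

Answer: 2.6000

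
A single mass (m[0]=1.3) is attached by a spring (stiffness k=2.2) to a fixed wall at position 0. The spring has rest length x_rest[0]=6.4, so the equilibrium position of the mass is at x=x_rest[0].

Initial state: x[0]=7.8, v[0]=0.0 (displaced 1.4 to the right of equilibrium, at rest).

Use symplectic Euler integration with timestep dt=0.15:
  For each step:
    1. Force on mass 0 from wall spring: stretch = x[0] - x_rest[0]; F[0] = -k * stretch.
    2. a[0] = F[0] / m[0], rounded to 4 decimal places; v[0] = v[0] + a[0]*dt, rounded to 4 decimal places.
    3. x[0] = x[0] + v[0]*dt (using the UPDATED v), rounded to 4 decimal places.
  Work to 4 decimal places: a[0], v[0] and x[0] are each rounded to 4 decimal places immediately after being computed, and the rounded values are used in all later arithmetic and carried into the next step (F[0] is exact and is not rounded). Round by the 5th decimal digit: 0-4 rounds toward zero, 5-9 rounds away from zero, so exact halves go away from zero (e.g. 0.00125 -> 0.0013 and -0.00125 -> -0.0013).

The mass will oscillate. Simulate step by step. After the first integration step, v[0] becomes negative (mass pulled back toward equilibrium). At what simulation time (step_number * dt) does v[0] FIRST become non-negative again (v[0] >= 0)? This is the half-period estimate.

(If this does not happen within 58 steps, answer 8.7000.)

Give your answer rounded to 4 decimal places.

Answer: 2.5500

Derivation:
Step 0: x=[7.8000] v=[0.0000]
Step 1: x=[7.7467] v=[-0.3554]
Step 2: x=[7.6421] v=[-0.6973]
Step 3: x=[7.4902] v=[-1.0126]
Step 4: x=[7.2968] v=[-1.2894]
Step 5: x=[7.0692] v=[-1.5171]
Step 6: x=[6.8162] v=[-1.6870]
Step 7: x=[6.5473] v=[-1.7926]
Step 8: x=[6.2728] v=[-1.8300]
Step 9: x=[6.0031] v=[-1.7977]
Step 10: x=[5.7486] v=[-1.6969]
Step 11: x=[5.5189] v=[-1.5315]
Step 12: x=[5.3227] v=[-1.3078]
Step 13: x=[5.1676] v=[-1.0343]
Step 14: x=[5.0594] v=[-0.7215]
Step 15: x=[5.0022] v=[-0.3812]
Step 16: x=[4.9982] v=[-0.0264]
Step 17: x=[5.0476] v=[0.3294]
First v>=0 after going negative at step 17, time=2.5500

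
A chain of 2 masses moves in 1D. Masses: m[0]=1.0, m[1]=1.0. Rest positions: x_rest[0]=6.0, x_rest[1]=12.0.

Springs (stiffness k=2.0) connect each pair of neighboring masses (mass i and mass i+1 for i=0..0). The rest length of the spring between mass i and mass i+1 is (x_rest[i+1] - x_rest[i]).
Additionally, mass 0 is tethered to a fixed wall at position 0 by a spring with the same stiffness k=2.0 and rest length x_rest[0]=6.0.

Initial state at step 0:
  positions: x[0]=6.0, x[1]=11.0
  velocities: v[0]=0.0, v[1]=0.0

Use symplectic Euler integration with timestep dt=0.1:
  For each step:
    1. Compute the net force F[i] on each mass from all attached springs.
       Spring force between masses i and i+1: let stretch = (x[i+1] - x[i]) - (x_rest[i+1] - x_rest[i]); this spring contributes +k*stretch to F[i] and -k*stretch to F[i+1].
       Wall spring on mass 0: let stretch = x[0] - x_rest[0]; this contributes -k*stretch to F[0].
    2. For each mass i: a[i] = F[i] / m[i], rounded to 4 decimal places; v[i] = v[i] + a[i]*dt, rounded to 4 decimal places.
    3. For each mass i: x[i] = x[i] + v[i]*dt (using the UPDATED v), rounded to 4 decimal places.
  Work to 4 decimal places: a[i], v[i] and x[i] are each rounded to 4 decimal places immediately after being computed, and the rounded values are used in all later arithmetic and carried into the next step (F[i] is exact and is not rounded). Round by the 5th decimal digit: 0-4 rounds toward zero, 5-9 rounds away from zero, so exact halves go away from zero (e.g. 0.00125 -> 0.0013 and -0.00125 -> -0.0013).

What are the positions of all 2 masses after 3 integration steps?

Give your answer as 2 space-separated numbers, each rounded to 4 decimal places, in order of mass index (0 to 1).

Answer: 5.8859 11.1160

Derivation:
Step 0: x=[6.0000 11.0000] v=[0.0000 0.0000]
Step 1: x=[5.9800 11.0200] v=[-0.2000 0.2000]
Step 2: x=[5.9412 11.0592] v=[-0.3880 0.3920]
Step 3: x=[5.8859 11.1160] v=[-0.5526 0.5684]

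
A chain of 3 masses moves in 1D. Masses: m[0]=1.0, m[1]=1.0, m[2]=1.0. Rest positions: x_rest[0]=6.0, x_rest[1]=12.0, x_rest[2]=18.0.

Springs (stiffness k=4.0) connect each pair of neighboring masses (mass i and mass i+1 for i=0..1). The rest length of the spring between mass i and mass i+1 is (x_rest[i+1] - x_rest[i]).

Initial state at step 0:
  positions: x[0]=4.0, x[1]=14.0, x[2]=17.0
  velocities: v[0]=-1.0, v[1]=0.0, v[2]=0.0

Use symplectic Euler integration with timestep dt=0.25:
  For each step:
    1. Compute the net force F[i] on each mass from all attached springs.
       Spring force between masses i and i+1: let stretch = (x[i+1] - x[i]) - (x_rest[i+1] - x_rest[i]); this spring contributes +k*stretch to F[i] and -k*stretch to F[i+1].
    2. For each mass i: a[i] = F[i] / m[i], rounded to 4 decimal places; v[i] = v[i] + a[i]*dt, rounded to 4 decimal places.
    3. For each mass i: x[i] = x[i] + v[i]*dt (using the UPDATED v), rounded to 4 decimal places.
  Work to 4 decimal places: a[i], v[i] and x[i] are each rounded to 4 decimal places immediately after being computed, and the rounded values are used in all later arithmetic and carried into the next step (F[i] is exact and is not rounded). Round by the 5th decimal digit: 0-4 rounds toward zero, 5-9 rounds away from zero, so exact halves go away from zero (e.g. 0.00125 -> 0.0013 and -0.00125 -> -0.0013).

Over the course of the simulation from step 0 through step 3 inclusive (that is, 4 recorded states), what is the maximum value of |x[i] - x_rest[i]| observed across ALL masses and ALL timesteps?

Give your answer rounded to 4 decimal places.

Answer: 3.1250

Derivation:
Step 0: x=[4.0000 14.0000 17.0000] v=[-1.0000 0.0000 0.0000]
Step 1: x=[4.7500 12.2500 17.7500] v=[3.0000 -7.0000 3.0000]
Step 2: x=[5.8750 10.0000 18.6250] v=[4.5000 -9.0000 3.5000]
Step 3: x=[6.5313 8.8750 18.8438] v=[2.6250 -4.5000 0.8750]
Max displacement = 3.1250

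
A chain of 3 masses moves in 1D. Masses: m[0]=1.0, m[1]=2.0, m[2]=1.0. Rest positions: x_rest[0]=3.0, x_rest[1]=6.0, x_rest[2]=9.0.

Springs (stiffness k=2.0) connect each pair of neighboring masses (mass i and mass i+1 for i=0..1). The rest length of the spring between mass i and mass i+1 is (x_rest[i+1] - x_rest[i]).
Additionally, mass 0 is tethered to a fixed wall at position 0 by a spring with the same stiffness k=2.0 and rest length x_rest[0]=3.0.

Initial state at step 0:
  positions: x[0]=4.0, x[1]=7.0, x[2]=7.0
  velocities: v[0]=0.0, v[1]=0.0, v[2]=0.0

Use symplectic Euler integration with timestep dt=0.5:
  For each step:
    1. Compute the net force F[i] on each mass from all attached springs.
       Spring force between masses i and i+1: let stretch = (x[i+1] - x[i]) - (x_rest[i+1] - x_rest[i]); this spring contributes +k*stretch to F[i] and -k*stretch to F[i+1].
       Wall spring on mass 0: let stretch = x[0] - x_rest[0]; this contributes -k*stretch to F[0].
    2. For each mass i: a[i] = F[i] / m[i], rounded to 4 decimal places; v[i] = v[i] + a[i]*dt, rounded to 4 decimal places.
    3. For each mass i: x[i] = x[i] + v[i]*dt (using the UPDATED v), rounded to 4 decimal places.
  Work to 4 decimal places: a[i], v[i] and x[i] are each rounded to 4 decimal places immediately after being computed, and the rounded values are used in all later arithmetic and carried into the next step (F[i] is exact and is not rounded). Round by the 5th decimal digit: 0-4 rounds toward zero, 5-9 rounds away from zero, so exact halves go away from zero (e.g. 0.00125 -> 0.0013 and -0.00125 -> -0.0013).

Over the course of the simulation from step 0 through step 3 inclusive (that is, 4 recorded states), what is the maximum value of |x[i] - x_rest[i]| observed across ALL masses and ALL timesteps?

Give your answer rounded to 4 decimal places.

Step 0: x=[4.0000 7.0000 7.0000] v=[0.0000 0.0000 0.0000]
Step 1: x=[3.5000 6.2500 8.5000] v=[-1.0000 -1.5000 3.0000]
Step 2: x=[2.6250 5.3750 10.3750] v=[-1.7500 -1.7500 3.7500]
Step 3: x=[1.8125 5.0625 11.2500] v=[-1.6250 -0.6250 1.7500]
Max displacement = 2.2500

Answer: 2.2500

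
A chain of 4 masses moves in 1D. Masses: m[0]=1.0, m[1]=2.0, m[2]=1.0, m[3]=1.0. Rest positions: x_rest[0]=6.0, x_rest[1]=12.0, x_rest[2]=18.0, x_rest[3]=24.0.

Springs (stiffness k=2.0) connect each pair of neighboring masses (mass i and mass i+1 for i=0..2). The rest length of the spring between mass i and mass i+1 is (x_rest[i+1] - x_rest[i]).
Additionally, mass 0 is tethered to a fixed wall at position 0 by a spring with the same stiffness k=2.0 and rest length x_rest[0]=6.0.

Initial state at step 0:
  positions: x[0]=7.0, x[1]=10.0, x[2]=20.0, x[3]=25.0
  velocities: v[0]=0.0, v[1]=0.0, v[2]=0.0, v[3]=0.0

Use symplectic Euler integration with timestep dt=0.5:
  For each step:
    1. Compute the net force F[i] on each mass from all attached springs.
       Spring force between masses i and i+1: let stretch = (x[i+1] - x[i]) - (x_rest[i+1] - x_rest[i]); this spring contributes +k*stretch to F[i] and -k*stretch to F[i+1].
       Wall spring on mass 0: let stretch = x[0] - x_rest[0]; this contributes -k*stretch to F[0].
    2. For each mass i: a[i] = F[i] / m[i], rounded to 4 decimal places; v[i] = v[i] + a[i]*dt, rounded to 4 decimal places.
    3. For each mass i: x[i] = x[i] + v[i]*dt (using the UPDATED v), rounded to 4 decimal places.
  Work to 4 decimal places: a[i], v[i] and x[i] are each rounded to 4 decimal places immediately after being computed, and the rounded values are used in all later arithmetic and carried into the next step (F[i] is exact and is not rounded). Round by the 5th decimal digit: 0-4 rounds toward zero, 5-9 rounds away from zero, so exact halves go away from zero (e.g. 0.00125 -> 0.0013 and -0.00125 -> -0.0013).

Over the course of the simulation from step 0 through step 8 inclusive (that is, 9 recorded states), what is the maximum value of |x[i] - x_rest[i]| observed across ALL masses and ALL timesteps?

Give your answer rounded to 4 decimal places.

Answer: 2.8125

Derivation:
Step 0: x=[7.0000 10.0000 20.0000 25.0000] v=[0.0000 0.0000 0.0000 0.0000]
Step 1: x=[5.0000 11.7500 17.5000 25.5000] v=[-4.0000 3.5000 -5.0000 1.0000]
Step 2: x=[3.8750 13.2500 16.1250 25.0000] v=[-2.2500 3.0000 -2.7500 -1.0000]
Step 3: x=[5.5000 13.1250 17.7500 23.0625] v=[3.2500 -0.2500 3.2500 -3.8750]
Step 4: x=[8.1875 12.2500 19.7188 21.4688] v=[5.3750 -1.7500 3.9375 -3.1875]
Step 5: x=[8.8125 12.2266 18.8282 22.0001] v=[1.2500 -0.0469 -1.7813 1.0625]
Step 6: x=[6.7383 13.0001 16.2227 23.9454] v=[-4.1484 1.5469 -5.2110 3.8906]
Step 7: x=[4.4259 13.0138 15.8673 25.0294] v=[-4.6249 0.0273 -0.7109 2.1679]
Step 8: x=[4.1945 11.5939 18.6662 24.5323] v=[-0.4629 -2.8399 5.5977 -0.9942]
Max displacement = 2.8125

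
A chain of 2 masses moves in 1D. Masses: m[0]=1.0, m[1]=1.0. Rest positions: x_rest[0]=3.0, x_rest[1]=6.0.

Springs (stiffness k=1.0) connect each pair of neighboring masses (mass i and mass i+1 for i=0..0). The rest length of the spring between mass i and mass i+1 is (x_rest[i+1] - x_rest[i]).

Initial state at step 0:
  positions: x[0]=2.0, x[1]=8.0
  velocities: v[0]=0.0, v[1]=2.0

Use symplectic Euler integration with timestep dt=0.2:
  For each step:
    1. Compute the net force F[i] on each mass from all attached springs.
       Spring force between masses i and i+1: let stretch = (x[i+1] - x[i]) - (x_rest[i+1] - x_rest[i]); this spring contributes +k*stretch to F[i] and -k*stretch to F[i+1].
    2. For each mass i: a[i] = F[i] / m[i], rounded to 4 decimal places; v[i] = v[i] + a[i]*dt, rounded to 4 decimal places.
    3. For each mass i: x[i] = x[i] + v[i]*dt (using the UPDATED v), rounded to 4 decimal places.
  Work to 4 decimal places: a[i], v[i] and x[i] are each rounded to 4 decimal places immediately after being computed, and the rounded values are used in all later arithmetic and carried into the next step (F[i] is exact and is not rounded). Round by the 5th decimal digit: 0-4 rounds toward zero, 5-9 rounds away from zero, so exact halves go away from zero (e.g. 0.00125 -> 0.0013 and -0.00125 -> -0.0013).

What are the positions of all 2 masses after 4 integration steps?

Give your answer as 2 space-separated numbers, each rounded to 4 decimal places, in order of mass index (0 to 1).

Step 0: x=[2.0000 8.0000] v=[0.0000 2.0000]
Step 1: x=[2.1200 8.2800] v=[0.6000 1.4000]
Step 2: x=[2.3664 8.4336] v=[1.2320 0.7680]
Step 3: x=[2.7355 8.4645] v=[1.8454 0.1546]
Step 4: x=[3.2137 8.3863] v=[2.3912 -0.3912]

Answer: 3.2137 8.3863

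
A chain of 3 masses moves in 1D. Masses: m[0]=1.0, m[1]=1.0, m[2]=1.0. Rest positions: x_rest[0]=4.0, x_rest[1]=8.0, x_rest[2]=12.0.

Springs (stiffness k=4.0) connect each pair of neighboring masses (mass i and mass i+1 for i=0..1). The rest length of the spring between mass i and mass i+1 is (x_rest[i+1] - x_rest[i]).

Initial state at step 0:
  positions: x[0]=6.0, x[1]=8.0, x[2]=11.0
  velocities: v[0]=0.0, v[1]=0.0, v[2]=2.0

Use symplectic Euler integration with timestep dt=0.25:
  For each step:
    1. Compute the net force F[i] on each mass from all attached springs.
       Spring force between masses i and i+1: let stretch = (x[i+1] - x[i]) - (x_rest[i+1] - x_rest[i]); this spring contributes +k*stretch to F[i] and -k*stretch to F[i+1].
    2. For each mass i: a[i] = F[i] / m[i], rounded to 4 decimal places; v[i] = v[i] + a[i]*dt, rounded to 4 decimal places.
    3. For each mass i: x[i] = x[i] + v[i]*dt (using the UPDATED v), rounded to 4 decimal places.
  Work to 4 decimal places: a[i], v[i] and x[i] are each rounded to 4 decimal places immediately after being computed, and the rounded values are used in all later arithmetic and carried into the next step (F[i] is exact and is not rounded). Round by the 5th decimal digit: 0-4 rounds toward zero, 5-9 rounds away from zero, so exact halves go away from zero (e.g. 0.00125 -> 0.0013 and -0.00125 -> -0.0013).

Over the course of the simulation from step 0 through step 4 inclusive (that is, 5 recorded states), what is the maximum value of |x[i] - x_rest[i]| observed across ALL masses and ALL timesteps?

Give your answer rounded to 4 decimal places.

Step 0: x=[6.0000 8.0000 11.0000] v=[0.0000 0.0000 2.0000]
Step 1: x=[5.5000 8.2500 11.7500] v=[-2.0000 1.0000 3.0000]
Step 2: x=[4.6875 8.6875 12.6250] v=[-3.2500 1.7500 3.5000]
Step 3: x=[3.8750 9.1094 13.5156] v=[-3.2500 1.6875 3.5625]
Step 4: x=[3.3711 9.3242 14.3047] v=[-2.0156 0.8593 3.1563]
Max displacement = 2.3047

Answer: 2.3047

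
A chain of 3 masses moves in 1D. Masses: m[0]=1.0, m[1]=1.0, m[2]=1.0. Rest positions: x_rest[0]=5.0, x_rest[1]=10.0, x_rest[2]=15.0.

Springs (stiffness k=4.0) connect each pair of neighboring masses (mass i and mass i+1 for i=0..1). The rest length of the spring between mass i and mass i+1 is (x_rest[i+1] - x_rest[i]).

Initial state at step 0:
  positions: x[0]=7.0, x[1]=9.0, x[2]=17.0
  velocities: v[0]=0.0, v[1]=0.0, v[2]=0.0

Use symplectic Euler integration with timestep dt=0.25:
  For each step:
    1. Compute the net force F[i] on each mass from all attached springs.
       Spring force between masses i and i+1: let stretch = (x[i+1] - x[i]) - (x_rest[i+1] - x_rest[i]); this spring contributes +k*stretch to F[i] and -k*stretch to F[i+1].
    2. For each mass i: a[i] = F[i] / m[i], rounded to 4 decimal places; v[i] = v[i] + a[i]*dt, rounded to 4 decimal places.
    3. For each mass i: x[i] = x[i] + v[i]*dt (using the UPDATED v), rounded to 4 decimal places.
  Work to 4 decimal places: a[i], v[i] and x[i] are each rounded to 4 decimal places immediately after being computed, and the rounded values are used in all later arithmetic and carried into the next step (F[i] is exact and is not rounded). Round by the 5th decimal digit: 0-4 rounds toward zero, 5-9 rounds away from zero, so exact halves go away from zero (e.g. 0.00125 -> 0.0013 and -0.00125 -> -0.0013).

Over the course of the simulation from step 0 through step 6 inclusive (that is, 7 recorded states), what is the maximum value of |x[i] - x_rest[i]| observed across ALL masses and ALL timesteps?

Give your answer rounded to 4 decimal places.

Answer: 3.2188

Derivation:
Step 0: x=[7.0000 9.0000 17.0000] v=[0.0000 0.0000 0.0000]
Step 1: x=[6.2500 10.5000 16.2500] v=[-3.0000 6.0000 -3.0000]
Step 2: x=[5.3125 12.3750 15.3125] v=[-3.7500 7.5000 -3.7500]
Step 3: x=[4.8906 13.2188 14.8906] v=[-1.6875 3.3750 -1.6875]
Step 4: x=[5.3008 12.3985 15.3008] v=[1.6407 -3.2814 1.6407]
Step 5: x=[6.2354 10.5293 16.2354] v=[3.7384 -7.4768 3.7384]
Step 6: x=[6.9935 9.0132 16.9935] v=[3.0323 -6.0646 3.0323]
Max displacement = 3.2188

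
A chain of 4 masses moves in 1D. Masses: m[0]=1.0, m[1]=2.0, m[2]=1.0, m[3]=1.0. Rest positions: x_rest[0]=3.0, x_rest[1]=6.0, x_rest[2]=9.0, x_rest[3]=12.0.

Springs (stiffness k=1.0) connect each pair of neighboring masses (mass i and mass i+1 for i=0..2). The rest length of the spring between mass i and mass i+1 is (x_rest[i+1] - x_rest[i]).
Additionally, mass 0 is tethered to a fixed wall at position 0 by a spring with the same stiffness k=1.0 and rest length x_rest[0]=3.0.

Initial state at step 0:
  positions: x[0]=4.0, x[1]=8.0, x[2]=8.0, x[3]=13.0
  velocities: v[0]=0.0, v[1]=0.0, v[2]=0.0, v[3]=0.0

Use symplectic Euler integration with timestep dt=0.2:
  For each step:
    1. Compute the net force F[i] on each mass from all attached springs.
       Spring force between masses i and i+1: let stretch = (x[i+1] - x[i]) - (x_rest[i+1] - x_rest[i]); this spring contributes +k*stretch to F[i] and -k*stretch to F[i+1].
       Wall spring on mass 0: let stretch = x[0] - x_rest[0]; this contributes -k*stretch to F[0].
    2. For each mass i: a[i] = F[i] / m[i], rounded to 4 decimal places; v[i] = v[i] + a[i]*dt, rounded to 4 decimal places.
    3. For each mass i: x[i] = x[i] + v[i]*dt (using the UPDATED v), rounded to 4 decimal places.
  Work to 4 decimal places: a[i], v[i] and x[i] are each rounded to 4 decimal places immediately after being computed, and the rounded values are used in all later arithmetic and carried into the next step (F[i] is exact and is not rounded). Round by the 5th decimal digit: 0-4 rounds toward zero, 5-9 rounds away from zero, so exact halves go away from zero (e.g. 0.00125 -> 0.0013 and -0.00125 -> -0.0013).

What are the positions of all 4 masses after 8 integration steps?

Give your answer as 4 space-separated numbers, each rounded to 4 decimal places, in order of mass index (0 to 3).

Step 0: x=[4.0000 8.0000 8.0000 13.0000] v=[0.0000 0.0000 0.0000 0.0000]
Step 1: x=[4.0000 7.9200 8.2000 12.9200] v=[0.0000 -0.4000 1.0000 -0.4000]
Step 2: x=[3.9968 7.7672 8.5776 12.7712] v=[-0.0160 -0.7640 1.8880 -0.7440]
Step 3: x=[3.9845 7.5552 9.0905 12.5747] v=[-0.0613 -1.0600 2.5646 -0.9827]
Step 4: x=[3.9557 7.3025 9.6814 12.3588] v=[-0.1441 -1.2635 2.9544 -1.0795]
Step 5: x=[3.9025 7.0304 10.2842 12.1558] v=[-0.2659 -1.3603 3.0141 -1.0150]
Step 6: x=[3.8183 6.7609 10.8317 11.9979] v=[-0.4208 -1.3477 2.7377 -0.7893]
Step 7: x=[3.6991 6.5139 11.2631 11.9134] v=[-0.5959 -1.2349 2.1568 -0.4225]
Step 8: x=[3.5445 6.3056 11.5305 11.9229] v=[-0.7728 -1.0415 1.3370 0.0474]

Answer: 3.5445 6.3056 11.5305 11.9229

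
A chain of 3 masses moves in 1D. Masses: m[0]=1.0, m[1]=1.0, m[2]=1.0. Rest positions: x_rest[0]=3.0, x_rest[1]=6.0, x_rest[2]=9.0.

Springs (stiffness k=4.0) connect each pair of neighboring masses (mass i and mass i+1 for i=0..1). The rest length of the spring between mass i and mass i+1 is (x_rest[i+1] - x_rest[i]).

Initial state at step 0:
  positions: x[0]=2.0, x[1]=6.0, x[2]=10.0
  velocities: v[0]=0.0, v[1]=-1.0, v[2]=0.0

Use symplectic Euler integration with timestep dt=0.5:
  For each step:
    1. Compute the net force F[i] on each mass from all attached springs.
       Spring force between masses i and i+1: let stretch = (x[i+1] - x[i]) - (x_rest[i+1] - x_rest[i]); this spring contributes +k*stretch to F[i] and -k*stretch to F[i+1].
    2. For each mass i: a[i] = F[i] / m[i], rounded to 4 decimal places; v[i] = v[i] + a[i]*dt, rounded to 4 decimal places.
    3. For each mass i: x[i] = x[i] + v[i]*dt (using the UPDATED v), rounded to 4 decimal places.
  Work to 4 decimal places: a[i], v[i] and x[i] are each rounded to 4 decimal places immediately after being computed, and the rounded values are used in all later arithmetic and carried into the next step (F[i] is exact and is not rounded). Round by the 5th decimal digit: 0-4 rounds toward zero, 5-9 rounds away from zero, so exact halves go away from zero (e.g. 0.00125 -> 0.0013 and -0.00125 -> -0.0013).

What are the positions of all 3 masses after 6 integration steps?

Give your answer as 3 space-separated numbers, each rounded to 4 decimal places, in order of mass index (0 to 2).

Answer: 1.0000 5.0000 9.0000

Derivation:
Step 0: x=[2.0000 6.0000 10.0000] v=[0.0000 -1.0000 0.0000]
Step 1: x=[3.0000 5.5000 9.0000] v=[2.0000 -1.0000 -2.0000]
Step 2: x=[3.5000 6.0000 7.5000] v=[1.0000 1.0000 -3.0000]
Step 3: x=[3.5000 5.5000 7.5000] v=[0.0000 -1.0000 0.0000]
Step 4: x=[2.5000 5.0000 8.5000] v=[-2.0000 -1.0000 2.0000]
Step 5: x=[1.0000 5.5000 9.0000] v=[-3.0000 1.0000 1.0000]
Step 6: x=[1.0000 5.0000 9.0000] v=[0.0000 -1.0000 0.0000]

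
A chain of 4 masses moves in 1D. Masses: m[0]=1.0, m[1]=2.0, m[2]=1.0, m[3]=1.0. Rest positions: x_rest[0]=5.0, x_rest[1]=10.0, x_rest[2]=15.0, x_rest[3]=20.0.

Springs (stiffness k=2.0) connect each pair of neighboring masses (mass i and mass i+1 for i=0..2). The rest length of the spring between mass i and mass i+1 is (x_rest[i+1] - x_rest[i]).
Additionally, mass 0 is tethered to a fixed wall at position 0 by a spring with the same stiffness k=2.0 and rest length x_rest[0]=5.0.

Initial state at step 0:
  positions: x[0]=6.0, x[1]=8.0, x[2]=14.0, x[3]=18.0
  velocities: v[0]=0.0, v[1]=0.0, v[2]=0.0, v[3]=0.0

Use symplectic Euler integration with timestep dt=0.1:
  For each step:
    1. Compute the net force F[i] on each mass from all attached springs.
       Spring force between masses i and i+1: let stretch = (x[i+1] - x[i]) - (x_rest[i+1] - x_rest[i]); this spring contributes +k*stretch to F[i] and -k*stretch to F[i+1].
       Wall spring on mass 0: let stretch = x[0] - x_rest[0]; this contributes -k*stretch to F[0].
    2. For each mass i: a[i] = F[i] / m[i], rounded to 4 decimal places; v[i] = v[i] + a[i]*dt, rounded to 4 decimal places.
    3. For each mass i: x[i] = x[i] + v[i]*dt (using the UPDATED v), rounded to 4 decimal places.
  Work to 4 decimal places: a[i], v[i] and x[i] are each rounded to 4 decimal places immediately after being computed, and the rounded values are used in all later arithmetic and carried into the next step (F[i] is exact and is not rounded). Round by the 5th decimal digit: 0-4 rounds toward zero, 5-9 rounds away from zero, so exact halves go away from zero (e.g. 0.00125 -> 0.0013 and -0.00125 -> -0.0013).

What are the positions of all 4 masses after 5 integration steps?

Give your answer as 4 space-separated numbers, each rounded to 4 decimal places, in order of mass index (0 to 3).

Answer: 4.9345 8.5329 13.4932 18.2602

Derivation:
Step 0: x=[6.0000 8.0000 14.0000 18.0000] v=[0.0000 0.0000 0.0000 0.0000]
Step 1: x=[5.9200 8.0400 13.9600 18.0200] v=[-0.8000 0.4000 -0.4000 0.2000]
Step 2: x=[5.7640 8.1180 13.8828 18.0588] v=[-1.5600 0.7800 -0.7720 0.3880]
Step 3: x=[5.5398 8.2301 13.7738 18.1141] v=[-2.2420 1.1211 -1.0898 0.5528]
Step 4: x=[5.2586 8.3707 13.6408 18.1826] v=[-2.8119 1.4064 -1.3305 0.6847]
Step 5: x=[4.9345 8.5329 13.4932 18.2602] v=[-3.2412 1.6222 -1.4762 0.7763]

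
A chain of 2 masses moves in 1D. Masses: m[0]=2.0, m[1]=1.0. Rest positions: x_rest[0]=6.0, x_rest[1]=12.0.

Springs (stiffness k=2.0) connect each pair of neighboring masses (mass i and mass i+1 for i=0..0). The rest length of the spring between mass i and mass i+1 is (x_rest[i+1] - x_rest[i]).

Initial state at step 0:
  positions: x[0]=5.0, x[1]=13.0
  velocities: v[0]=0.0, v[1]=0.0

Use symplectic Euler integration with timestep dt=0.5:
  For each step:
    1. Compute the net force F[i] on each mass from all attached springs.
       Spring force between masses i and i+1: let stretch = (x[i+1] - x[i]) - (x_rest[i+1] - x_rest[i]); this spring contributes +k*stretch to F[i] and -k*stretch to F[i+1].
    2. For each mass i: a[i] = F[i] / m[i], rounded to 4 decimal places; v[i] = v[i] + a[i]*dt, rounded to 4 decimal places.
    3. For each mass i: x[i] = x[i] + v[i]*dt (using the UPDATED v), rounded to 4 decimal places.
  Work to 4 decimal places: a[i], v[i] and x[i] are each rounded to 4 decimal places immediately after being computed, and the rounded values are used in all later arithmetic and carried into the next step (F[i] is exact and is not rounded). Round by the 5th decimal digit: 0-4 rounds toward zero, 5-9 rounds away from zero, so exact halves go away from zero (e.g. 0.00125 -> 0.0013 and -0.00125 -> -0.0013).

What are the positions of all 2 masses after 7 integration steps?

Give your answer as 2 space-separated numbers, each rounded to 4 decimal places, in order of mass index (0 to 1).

Answer: 4.9958 13.0087

Derivation:
Step 0: x=[5.0000 13.0000] v=[0.0000 0.0000]
Step 1: x=[5.5000 12.0000] v=[1.0000 -2.0000]
Step 2: x=[6.1250 10.7500] v=[1.2500 -2.5000]
Step 3: x=[6.4063 10.1875] v=[0.5625 -1.1250]
Step 4: x=[6.1329 10.7344] v=[-0.5469 1.0938]
Step 5: x=[5.5098 11.9806] v=[-1.2462 2.4923]
Step 6: x=[5.0044 12.9914] v=[-1.0108 2.0215]
Step 7: x=[4.9958 13.0087] v=[-0.0173 0.0345]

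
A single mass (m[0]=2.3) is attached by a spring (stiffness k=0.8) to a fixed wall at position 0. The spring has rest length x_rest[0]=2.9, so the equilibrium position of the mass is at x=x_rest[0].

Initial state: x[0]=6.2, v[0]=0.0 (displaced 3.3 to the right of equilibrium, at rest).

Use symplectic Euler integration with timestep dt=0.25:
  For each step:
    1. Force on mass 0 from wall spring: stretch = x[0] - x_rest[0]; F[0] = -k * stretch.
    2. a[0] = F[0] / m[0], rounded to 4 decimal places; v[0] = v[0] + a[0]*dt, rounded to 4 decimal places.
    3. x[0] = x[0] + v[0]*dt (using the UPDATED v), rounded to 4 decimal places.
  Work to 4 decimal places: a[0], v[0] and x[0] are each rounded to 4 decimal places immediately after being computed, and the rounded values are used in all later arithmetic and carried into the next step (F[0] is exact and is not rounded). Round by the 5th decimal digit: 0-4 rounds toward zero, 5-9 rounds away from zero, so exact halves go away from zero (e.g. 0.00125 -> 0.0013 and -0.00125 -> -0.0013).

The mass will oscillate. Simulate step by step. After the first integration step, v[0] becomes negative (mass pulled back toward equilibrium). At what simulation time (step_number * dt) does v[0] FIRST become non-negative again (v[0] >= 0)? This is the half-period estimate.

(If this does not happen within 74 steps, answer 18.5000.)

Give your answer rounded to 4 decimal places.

Answer: 5.5000

Derivation:
Step 0: x=[6.2000] v=[0.0000]
Step 1: x=[6.1283] v=[-0.2870]
Step 2: x=[5.9864] v=[-0.5677]
Step 3: x=[5.7774] v=[-0.8361]
Step 4: x=[5.5058] v=[-1.0863]
Step 5: x=[5.1776] v=[-1.3129]
Step 6: x=[4.7999] v=[-1.5110]
Step 7: x=[4.3809] v=[-1.6762]
Step 8: x=[3.9297] v=[-1.8050]
Step 9: x=[3.4561] v=[-1.8946]
Step 10: x=[2.9704] v=[-1.9430]
Step 11: x=[2.4831] v=[-1.9491]
Step 12: x=[2.0049] v=[-1.9129]
Step 13: x=[1.5461] v=[-1.8351]
Step 14: x=[1.1168] v=[-1.7174]
Step 15: x=[0.7262] v=[-1.5624]
Step 16: x=[0.3829] v=[-1.3734]
Step 17: x=[0.0943] v=[-1.1545]
Step 18: x=[-0.1333] v=[-0.9105]
Step 19: x=[-0.2950] v=[-0.6467]
Step 20: x=[-0.3872] v=[-0.3689]
Step 21: x=[-0.4080] v=[-0.0831]
Step 22: x=[-0.3569] v=[0.2046]
First v>=0 after going negative at step 22, time=5.5000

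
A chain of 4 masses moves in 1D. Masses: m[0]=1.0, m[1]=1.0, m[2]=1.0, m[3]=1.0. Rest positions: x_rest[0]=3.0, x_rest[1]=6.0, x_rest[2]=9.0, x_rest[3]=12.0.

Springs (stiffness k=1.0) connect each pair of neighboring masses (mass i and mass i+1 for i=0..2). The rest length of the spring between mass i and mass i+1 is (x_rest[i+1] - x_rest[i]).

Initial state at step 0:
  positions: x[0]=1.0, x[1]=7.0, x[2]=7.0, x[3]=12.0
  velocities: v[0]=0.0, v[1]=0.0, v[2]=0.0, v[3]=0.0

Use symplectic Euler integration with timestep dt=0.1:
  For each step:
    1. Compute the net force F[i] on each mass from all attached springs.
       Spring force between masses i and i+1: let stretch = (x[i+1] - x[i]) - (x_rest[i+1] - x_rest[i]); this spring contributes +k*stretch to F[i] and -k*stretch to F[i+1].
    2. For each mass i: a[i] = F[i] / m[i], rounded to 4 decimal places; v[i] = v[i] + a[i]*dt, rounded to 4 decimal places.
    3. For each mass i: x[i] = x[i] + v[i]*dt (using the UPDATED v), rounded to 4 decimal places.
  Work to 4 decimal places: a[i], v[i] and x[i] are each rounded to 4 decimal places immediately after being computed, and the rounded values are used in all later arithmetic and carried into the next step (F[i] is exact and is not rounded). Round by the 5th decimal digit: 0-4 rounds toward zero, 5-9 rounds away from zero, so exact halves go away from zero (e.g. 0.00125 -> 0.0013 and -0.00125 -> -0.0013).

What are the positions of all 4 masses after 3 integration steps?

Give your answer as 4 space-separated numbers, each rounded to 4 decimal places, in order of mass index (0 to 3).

Answer: 1.1755 6.6499 7.2911 11.8835

Derivation:
Step 0: x=[1.0000 7.0000 7.0000 12.0000] v=[0.0000 0.0000 0.0000 0.0000]
Step 1: x=[1.0300 6.9400 7.0500 11.9800] v=[0.3000 -0.6000 0.5000 -0.2000]
Step 2: x=[1.0891 6.8220 7.1482 11.9407] v=[0.5910 -1.1800 0.9820 -0.3930]
Step 3: x=[1.1755 6.6499 7.2911 11.8835] v=[0.8643 -1.7207 1.4286 -0.5723]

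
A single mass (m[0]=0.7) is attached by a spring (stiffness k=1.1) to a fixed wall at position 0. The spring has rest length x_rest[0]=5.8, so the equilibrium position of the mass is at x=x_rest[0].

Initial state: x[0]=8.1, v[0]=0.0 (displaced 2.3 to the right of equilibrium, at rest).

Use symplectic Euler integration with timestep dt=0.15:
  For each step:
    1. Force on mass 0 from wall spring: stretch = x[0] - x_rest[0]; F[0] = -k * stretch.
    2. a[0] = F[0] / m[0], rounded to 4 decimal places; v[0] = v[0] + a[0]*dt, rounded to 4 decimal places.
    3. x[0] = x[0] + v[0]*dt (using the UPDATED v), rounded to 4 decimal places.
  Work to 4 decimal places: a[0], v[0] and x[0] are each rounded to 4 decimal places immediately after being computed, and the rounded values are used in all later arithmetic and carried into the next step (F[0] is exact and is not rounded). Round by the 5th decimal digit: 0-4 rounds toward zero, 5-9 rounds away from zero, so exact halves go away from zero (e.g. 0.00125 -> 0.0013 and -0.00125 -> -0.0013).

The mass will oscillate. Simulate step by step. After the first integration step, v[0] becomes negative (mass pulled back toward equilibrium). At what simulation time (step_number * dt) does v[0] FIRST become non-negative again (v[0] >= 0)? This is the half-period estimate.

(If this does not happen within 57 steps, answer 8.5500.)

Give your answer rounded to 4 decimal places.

Answer: 2.5500

Derivation:
Step 0: x=[8.1000] v=[0.0000]
Step 1: x=[8.0187] v=[-0.5421]
Step 2: x=[7.8589] v=[-1.0651]
Step 3: x=[7.6263] v=[-1.5504]
Step 4: x=[7.3292] v=[-1.9809]
Step 5: x=[6.9780] v=[-2.3414]
Step 6: x=[6.5851] v=[-2.6191]
Step 7: x=[6.1645] v=[-2.8042]
Step 8: x=[5.7310] v=[-2.8901]
Step 9: x=[5.2999] v=[-2.8738]
Step 10: x=[4.8865] v=[-2.7559]
Step 11: x=[4.5054] v=[-2.5406]
Step 12: x=[4.1701] v=[-2.2354]
Step 13: x=[3.8924] v=[-1.8512]
Step 14: x=[3.6822] v=[-1.4015]
Step 15: x=[3.5469] v=[-0.9023]
Step 16: x=[3.4912] v=[-0.3712]
Step 17: x=[3.5172] v=[0.1730]
First v>=0 after going negative at step 17, time=2.5500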